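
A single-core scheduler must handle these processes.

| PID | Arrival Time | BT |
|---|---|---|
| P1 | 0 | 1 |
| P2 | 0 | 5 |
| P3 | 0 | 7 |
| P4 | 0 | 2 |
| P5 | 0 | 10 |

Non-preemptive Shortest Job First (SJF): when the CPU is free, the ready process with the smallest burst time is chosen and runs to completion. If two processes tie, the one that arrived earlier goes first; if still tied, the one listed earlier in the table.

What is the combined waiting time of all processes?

Gantt: | P1 0-1 | P4 1-3 | P2 3-8 | P3 8-15 | P5 15-25 |
Completion: P1=1  P2=8  P3=15  P4=3  P5=25
Turnaround (C−A): P1=1  P2=8  P3=15  P4=3  P5=25
Waiting = turnaround − burst: P1=0, P2=3, P3=8, P4=1, P5=15
Total waiting = 0 + 3 + 8 + 1 + 15 = 27

27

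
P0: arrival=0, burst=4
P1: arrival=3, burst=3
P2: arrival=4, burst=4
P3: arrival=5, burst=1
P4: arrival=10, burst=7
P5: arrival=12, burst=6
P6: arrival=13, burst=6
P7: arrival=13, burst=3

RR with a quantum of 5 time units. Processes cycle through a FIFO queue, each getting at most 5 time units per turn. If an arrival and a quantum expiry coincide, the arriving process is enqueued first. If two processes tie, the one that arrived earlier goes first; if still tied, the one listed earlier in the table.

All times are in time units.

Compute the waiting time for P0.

Timeline: | P0 0-4 | P1 4-7 | P2 7-11 | P3 11-12 | P4 12-17 | P5 17-22 | P6 22-27 | P7 27-30 | P4 30-32 | P5 32-33 | P6 33-34 |
Completion: P0=4  P1=7  P2=11  P3=12  P4=32  P5=33  P6=34  P7=30
Waiting(P0) = turnaround − burst = 4 − 4 = 0

0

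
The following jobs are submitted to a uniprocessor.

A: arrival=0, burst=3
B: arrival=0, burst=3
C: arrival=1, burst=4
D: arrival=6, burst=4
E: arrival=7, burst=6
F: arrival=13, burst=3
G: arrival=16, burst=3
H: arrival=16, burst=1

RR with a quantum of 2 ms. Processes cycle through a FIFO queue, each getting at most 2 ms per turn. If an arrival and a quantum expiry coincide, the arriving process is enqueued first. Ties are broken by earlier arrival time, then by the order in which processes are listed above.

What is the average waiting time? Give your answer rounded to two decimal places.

Schedule: | A 0-2 | B 2-4 | C 4-6 | A 6-7 | B 7-8 | D 8-10 | C 10-12 | E 12-14 | D 14-16 | F 16-18 | E 18-20 | G 20-22 | H 22-23 | F 23-24 | E 24-26 | G 26-27 |
Completion: A=7  B=8  C=12  D=16  E=26  F=24  G=27  H=23
Waiting times: A=4, B=5, C=7, D=6, E=13, F=8, G=8, H=6
Average waiting = (4+5+7+6+13+8+8+6) / 8 = 57/8 = 7.13

7.13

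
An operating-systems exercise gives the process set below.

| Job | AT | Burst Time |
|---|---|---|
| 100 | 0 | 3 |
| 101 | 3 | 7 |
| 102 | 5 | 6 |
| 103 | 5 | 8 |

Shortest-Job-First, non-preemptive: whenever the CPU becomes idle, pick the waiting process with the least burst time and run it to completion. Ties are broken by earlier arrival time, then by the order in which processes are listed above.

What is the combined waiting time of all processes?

16

Gantt: | 100 0-3 | 101 3-10 | 102 10-16 | 103 16-24 |
Completion: 100=3  101=10  102=16  103=24
Turnaround (C−A): 100=3  101=7  102=11  103=19
Waiting = turnaround − burst: 100=0, 101=0, 102=5, 103=11
Total waiting = 0 + 0 + 5 + 11 = 16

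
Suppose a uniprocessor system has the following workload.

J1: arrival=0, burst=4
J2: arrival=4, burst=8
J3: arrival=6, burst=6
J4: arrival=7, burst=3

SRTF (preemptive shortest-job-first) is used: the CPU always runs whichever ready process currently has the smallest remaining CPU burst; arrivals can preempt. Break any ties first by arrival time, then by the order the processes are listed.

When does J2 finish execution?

15

Timeline: | J1 0-4 | J2 4-7 | J4 7-10 | J2 10-15 | J3 15-21 |
Completion: J1=4  J2=15  J3=21  J4=10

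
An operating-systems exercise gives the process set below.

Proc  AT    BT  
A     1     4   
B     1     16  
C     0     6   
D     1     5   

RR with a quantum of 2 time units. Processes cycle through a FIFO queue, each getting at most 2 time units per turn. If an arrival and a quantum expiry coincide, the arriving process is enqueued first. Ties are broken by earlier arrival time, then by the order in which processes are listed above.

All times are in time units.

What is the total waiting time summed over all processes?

Schedule: | C 0-2 | A 2-4 | B 4-6 | D 6-8 | C 8-10 | A 10-12 | B 12-14 | D 14-16 | C 16-18 | B 18-20 | D 20-21 | B 21-31 |
Completion: A=12  B=31  C=18  D=21
Turnaround (C−A): A=11  B=30  C=18  D=20
Waiting = turnaround − burst: A=7, B=14, C=12, D=15
Total waiting = 7 + 14 + 12 + 15 = 48

48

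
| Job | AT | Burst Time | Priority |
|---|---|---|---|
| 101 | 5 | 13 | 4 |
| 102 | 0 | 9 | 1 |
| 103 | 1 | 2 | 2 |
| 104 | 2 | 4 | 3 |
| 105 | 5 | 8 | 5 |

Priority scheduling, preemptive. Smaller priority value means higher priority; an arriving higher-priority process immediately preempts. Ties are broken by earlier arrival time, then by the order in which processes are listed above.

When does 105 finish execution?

Schedule: | 102 0-9 | 103 9-11 | 104 11-15 | 101 15-28 | 105 28-36 |
Completion: 101=28  102=9  103=11  104=15  105=36

36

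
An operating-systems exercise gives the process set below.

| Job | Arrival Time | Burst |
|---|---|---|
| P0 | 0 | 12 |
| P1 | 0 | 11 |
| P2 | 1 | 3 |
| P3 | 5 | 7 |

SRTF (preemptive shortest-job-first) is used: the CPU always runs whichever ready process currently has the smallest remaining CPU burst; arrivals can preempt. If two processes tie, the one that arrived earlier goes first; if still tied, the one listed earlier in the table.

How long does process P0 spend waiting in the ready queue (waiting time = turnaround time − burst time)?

21

Schedule: | P1 0-1 | P2 1-4 | P1 4-5 | P3 5-12 | P1 12-21 | P0 21-33 |
Completion: P0=33  P1=21  P2=4  P3=12
Turnaround (C−A): P0=33  P1=21  P2=3  P3=7
Waiting(P0) = turnaround − burst = 33 − 12 = 21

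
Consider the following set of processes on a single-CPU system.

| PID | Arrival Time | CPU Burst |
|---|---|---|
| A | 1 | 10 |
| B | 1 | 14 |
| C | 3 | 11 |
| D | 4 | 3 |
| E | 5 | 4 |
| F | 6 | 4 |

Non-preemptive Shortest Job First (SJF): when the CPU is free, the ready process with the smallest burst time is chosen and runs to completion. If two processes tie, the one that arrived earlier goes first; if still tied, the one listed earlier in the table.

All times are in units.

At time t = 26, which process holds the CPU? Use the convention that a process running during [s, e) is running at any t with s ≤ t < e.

Schedule: | idle 0-1 | A 1-11 | D 11-14 | E 14-18 | F 18-22 | C 22-33 | B 33-47 |
Completion: A=11  B=47  C=33  D=14  E=18  F=22

C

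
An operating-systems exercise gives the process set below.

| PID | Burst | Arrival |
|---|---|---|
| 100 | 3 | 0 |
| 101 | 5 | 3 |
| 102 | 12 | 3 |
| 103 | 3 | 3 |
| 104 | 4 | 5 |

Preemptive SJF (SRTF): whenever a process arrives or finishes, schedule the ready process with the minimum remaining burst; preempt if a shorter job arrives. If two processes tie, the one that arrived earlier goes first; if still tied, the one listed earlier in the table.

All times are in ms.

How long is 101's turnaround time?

12

Gantt: | 100 0-3 | 103 3-6 | 104 6-10 | 101 10-15 | 102 15-27 |
Completion: 100=3  101=15  102=27  103=6  104=10
Turnaround (C−A): 100=3  101=12  102=24  103=3  104=5
Turnaround(101) = completion − arrival = 15 − 3 = 12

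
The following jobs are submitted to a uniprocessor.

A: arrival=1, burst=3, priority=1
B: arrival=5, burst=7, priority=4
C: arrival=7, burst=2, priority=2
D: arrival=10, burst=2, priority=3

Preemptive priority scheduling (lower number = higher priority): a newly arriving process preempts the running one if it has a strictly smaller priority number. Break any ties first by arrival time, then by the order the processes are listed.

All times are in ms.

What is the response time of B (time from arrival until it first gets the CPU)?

Timeline: | idle 0-1 | A 1-4 | idle 4-5 | B 5-7 | C 7-9 | B 9-10 | D 10-12 | B 12-16 |
Completion: A=4  B=16  C=9  D=12
Turnaround (C−A): A=3  B=11  C=2  D=2
Response(B) = first start − arrival = 5 − 5 = 0

0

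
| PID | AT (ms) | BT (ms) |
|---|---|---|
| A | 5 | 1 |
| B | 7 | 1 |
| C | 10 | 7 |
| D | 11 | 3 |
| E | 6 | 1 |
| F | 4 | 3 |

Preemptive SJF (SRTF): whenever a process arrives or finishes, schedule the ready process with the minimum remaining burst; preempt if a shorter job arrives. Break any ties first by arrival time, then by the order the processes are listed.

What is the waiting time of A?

0

Schedule: | idle 0-4 | F 4-5 | A 5-6 | E 6-7 | B 7-8 | F 8-10 | C 10-11 | D 11-14 | C 14-20 |
Completion: A=6  B=8  C=20  D=14  E=7  F=10
Turnaround (C−A): A=1  B=1  C=10  D=3  E=1  F=6
Waiting(A) = turnaround − burst = 1 − 1 = 0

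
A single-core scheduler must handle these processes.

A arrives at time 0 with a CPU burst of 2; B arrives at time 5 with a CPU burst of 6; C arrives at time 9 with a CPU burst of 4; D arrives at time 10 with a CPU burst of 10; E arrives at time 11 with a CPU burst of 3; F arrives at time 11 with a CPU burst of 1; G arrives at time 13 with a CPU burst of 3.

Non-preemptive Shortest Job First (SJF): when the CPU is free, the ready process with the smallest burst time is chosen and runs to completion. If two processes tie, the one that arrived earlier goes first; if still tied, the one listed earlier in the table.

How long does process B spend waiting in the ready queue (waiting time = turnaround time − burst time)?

Schedule: | A 0-2 | idle 2-5 | B 5-11 | F 11-12 | E 12-15 | G 15-18 | C 18-22 | D 22-32 |
Completion: A=2  B=11  C=22  D=32  E=15  F=12  G=18
Waiting(B) = turnaround − burst = 6 − 6 = 0

0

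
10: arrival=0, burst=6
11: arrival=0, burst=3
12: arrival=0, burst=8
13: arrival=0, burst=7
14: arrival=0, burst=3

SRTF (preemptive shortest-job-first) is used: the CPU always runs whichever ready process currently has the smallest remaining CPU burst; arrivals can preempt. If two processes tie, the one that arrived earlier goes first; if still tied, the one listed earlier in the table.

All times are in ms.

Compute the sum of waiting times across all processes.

40

Gantt: | 11 0-3 | 14 3-6 | 10 6-12 | 13 12-19 | 12 19-27 |
Completion: 10=12  11=3  12=27  13=19  14=6
Turnaround (C−A): 10=12  11=3  12=27  13=19  14=6
Waiting = turnaround − burst: 10=6, 11=0, 12=19, 13=12, 14=3
Total waiting = 6 + 0 + 19 + 12 + 3 = 40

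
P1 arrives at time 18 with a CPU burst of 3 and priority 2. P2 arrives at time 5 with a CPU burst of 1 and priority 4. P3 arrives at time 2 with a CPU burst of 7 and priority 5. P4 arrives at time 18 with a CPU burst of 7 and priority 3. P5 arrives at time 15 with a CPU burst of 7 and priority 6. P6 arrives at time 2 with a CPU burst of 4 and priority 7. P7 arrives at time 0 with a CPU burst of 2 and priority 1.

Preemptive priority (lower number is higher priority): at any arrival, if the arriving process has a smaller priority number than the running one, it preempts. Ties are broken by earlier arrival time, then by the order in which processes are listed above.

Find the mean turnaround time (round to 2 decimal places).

7.57

Schedule: | P7 0-2 | P3 2-5 | P2 5-6 | P3 6-10 | P6 10-14 | idle 14-15 | P5 15-18 | P1 18-21 | P4 21-28 | P5 28-32 |
Completion: P1=21  P2=6  P3=10  P4=28  P5=32  P6=14  P7=2
Turnaround times: P1=3, P2=1, P3=8, P4=10, P5=17, P6=12, P7=2
Average turnaround = (3+1+8+10+17+12+2) / 7 = 53/7 = 7.57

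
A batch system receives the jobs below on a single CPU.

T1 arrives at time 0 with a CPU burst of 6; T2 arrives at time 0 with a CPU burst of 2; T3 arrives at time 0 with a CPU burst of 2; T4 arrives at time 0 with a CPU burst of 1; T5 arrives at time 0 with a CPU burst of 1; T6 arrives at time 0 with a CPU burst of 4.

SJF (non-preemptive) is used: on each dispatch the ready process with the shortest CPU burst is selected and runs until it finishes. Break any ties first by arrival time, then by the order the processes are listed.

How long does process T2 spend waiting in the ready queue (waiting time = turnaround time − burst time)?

2

Schedule: | T4 0-1 | T5 1-2 | T2 2-4 | T3 4-6 | T6 6-10 | T1 10-16 |
Completion: T1=16  T2=4  T3=6  T4=1  T5=2  T6=10
Turnaround (C−A): T1=16  T2=4  T3=6  T4=1  T5=2  T6=10
Waiting(T2) = turnaround − burst = 4 − 2 = 2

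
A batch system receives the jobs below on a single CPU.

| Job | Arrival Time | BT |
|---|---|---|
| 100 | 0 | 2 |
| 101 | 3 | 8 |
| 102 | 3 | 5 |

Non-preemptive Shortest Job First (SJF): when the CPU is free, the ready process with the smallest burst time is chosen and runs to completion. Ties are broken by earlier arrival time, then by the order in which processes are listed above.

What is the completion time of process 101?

Timeline: | 100 0-2 | idle 2-3 | 102 3-8 | 101 8-16 |
Completion: 100=2  101=16  102=8

16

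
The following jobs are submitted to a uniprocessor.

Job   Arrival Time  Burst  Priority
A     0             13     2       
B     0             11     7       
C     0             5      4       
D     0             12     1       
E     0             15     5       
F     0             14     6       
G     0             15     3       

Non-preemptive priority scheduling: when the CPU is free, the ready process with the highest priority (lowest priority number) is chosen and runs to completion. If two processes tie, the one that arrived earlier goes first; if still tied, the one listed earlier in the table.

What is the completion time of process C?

Gantt: | D 0-12 | A 12-25 | G 25-40 | C 40-45 | E 45-60 | F 60-74 | B 74-85 |
Completion: A=25  B=85  C=45  D=12  E=60  F=74  G=40

45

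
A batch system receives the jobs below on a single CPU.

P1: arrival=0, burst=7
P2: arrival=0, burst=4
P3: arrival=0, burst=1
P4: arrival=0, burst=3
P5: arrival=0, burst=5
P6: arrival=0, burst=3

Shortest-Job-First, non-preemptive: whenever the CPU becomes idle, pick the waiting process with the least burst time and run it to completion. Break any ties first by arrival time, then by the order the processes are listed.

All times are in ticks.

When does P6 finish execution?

Schedule: | P3 0-1 | P4 1-4 | P6 4-7 | P2 7-11 | P5 11-16 | P1 16-23 |
Completion: P1=23  P2=11  P3=1  P4=4  P5=16  P6=7
Turnaround (C−A): P1=23  P2=11  P3=1  P4=4  P5=16  P6=7

7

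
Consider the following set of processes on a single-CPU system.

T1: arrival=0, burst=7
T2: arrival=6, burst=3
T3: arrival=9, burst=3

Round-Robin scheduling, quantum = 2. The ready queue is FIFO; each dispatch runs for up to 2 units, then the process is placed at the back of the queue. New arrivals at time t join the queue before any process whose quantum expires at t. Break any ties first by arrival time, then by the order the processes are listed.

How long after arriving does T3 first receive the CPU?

Gantt: | T1 0-6 | T2 6-8 | T1 8-9 | T2 9-10 | T3 10-13 |
Completion: T1=9  T2=10  T3=13
Turnaround (C−A): T1=9  T2=4  T3=4
Response(T3) = first start − arrival = 10 − 9 = 1

1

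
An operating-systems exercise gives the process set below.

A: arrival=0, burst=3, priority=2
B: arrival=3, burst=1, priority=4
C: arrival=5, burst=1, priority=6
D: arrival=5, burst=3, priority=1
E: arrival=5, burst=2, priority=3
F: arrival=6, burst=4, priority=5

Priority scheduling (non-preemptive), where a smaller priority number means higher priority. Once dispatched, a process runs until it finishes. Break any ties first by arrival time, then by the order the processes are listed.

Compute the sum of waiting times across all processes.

16

Schedule: | A 0-3 | B 3-4 | idle 4-5 | D 5-8 | E 8-10 | F 10-14 | C 14-15 |
Completion: A=3  B=4  C=15  D=8  E=10  F=14
Turnaround (C−A): A=3  B=1  C=10  D=3  E=5  F=8
Waiting = turnaround − burst: A=0, B=0, C=9, D=0, E=3, F=4
Total waiting = 0 + 0 + 9 + 0 + 3 + 4 = 16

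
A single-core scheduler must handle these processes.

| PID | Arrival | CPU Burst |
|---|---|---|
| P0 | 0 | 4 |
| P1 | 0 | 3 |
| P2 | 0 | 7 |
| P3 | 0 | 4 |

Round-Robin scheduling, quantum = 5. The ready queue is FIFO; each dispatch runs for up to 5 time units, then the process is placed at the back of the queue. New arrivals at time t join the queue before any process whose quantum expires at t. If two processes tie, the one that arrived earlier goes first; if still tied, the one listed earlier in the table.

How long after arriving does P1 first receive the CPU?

Schedule: | P0 0-4 | P1 4-7 | P2 7-12 | P3 12-16 | P2 16-18 |
Completion: P0=4  P1=7  P2=18  P3=16
Turnaround (C−A): P0=4  P1=7  P2=18  P3=16
Response(P1) = first start − arrival = 4 − 0 = 4

4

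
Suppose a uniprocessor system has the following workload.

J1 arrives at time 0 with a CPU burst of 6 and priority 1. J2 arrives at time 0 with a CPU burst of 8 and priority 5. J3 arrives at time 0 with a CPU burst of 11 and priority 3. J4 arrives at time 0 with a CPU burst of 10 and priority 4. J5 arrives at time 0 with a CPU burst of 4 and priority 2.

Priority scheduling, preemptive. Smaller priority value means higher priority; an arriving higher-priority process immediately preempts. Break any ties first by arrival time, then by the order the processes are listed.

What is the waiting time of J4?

Timeline: | J1 0-6 | J5 6-10 | J3 10-21 | J4 21-31 | J2 31-39 |
Completion: J1=6  J2=39  J3=21  J4=31  J5=10
Turnaround (C−A): J1=6  J2=39  J3=21  J4=31  J5=10
Waiting(J4) = turnaround − burst = 31 − 10 = 21

21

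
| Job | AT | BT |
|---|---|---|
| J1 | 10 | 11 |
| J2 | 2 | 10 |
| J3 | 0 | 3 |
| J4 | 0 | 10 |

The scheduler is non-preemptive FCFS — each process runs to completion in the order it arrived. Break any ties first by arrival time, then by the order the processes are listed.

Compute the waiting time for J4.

Gantt: | J3 0-3 | J4 3-13 | J2 13-23 | J1 23-34 |
Completion: J1=34  J2=23  J3=3  J4=13
Turnaround (C−A): J1=24  J2=21  J3=3  J4=13
Waiting(J4) = turnaround − burst = 13 − 10 = 3

3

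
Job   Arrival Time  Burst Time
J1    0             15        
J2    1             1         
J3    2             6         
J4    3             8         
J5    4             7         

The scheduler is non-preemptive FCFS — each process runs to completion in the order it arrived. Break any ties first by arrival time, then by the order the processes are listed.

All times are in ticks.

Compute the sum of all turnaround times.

Gantt: | J1 0-15 | J2 15-16 | J3 16-22 | J4 22-30 | J5 30-37 |
Completion: J1=15  J2=16  J3=22  J4=30  J5=37
Turnaround (C−A): J1=15  J2=15  J3=20  J4=27  J5=33
Turnaround = completion − arrival: J1=15, J2=15, J3=20, J4=27, J5=33
Total turnaround = 15 + 15 + 20 + 27 + 33 = 110

110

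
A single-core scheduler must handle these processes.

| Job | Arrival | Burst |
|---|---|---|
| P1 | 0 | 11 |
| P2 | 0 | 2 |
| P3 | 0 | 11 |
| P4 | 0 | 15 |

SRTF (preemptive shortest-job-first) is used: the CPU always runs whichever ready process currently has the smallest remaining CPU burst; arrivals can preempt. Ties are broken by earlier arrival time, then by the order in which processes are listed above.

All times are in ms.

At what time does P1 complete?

Timeline: | P2 0-2 | P1 2-13 | P3 13-24 | P4 24-39 |
Completion: P1=13  P2=2  P3=24  P4=39

13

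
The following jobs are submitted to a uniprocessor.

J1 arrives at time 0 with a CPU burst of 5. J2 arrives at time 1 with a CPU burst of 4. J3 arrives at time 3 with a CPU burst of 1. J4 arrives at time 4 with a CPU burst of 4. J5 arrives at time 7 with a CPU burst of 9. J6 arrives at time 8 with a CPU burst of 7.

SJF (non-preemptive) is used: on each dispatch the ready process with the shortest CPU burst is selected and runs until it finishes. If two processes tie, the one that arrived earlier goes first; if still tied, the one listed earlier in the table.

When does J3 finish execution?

6

Gantt: | J1 0-5 | J3 5-6 | J2 6-10 | J4 10-14 | J6 14-21 | J5 21-30 |
Completion: J1=5  J2=10  J3=6  J4=14  J5=30  J6=21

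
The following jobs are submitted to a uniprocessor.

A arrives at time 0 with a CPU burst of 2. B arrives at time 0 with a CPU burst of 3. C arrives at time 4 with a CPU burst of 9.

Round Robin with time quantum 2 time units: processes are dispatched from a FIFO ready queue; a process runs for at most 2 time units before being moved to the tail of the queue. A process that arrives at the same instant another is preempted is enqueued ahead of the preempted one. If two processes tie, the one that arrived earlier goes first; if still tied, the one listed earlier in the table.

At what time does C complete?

14

Timeline: | A 0-2 | B 2-4 | C 4-6 | B 6-7 | C 7-14 |
Completion: A=2  B=7  C=14
Turnaround (C−A): A=2  B=7  C=10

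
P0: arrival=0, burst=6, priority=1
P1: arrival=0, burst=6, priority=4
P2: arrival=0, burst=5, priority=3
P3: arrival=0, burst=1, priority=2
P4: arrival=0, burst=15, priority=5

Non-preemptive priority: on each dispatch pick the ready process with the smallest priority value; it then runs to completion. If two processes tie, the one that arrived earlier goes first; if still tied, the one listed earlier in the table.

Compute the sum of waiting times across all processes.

Schedule: | P0 0-6 | P3 6-7 | P2 7-12 | P1 12-18 | P4 18-33 |
Completion: P0=6  P1=18  P2=12  P3=7  P4=33
Turnaround (C−A): P0=6  P1=18  P2=12  P3=7  P4=33
Waiting = turnaround − burst: P0=0, P1=12, P2=7, P3=6, P4=18
Total waiting = 0 + 12 + 7 + 6 + 18 = 43

43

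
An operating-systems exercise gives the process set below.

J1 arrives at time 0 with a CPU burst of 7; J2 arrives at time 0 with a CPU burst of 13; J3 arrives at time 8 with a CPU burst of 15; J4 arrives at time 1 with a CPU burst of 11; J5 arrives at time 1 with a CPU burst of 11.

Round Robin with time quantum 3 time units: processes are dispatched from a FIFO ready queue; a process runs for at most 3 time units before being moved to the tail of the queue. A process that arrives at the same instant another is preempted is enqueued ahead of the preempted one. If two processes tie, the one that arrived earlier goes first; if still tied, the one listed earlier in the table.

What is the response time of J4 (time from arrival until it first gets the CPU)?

5

Schedule: | J1 0-3 | J2 3-6 | J4 6-9 | J5 9-12 | J1 12-15 | J2 15-18 | J3 18-21 | J4 21-24 | J5 24-27 | J1 27-28 | J2 28-31 | J3 31-34 | J4 34-37 | J5 37-40 | J2 40-43 | J3 43-46 | J4 46-48 | J5 48-50 | J2 50-51 | J3 51-57 |
Completion: J1=28  J2=51  J3=57  J4=48  J5=50
Turnaround (C−A): J1=28  J2=51  J3=49  J4=47  J5=49
Response(J4) = first start − arrival = 6 − 1 = 5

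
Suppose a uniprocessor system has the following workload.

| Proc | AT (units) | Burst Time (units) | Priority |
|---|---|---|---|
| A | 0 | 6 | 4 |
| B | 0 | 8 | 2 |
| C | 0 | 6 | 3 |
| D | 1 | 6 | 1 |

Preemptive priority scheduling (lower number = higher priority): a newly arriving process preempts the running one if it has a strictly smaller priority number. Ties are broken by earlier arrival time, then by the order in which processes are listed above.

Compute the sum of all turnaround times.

66

Schedule: | B 0-1 | D 1-7 | B 7-14 | C 14-20 | A 20-26 |
Completion: A=26  B=14  C=20  D=7
Turnaround (C−A): A=26  B=14  C=20  D=6
Turnaround = completion − arrival: A=26, B=14, C=20, D=6
Total turnaround = 26 + 14 + 20 + 6 = 66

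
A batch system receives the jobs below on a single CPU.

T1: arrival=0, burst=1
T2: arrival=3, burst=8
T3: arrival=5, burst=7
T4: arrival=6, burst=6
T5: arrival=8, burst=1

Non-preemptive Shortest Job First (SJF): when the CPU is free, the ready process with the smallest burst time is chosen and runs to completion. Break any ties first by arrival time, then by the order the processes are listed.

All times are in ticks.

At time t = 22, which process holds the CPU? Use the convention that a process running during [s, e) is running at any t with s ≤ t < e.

T3

Gantt: | T1 0-1 | idle 1-3 | T2 3-11 | T5 11-12 | T4 12-18 | T3 18-25 |
Completion: T1=1  T2=11  T3=25  T4=18  T5=12
Turnaround (C−A): T1=1  T2=8  T3=20  T4=12  T5=4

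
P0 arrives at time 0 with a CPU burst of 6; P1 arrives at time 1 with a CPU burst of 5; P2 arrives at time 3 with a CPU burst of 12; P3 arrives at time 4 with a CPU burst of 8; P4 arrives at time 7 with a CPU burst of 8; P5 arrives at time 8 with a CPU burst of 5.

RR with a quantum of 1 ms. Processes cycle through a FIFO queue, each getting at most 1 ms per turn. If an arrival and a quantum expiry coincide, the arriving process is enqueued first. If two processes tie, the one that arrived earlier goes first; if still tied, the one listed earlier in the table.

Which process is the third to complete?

Timeline: | P0 0-1 | P1 1-2 | P0 2-3 | P1 3-4 | P2 4-5 | P0 5-6 | P3 6-7 | P1 7-8 | P2 8-9 | P0 9-10 | P4 10-11 | P3 11-12 | P5 12-13 | P1 13-14 | P2 14-15 | P0 15-16 | P4 16-17 | P3 17-18 | P5 18-19 | P1 19-20 | P2 20-21 | P0 21-22 | P4 22-23 | P3 23-24 | P5 24-25 | P2 25-26 | P4 26-27 | P3 27-28 | P5 28-29 | P2 29-30 | P4 30-31 | P3 31-32 | P5 32-33 | P2 33-34 | P4 34-35 | P3 35-36 | P2 36-37 | P4 37-38 | P3 38-39 | P2 39-40 | P4 40-41 | P2 41-44 |
Completion: P0=22  P1=20  P2=44  P3=39  P4=41  P5=33
Turnaround (C−A): P0=22  P1=19  P2=41  P3=35  P4=34  P5=25
Finish order: P1 → P0 → P5 → P3 → P4 → P2

P5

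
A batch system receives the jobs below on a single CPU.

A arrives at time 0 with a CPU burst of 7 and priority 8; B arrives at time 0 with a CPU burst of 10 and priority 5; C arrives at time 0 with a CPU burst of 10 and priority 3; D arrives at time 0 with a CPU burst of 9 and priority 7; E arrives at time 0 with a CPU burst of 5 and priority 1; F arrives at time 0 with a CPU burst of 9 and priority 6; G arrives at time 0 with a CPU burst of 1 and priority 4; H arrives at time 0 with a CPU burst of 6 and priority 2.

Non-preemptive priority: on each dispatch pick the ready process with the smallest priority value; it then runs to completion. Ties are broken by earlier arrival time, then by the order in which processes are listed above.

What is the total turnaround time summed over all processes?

Schedule: | E 0-5 | H 5-11 | C 11-21 | G 21-22 | B 22-32 | F 32-41 | D 41-50 | A 50-57 |
Completion: A=57  B=32  C=21  D=50  E=5  F=41  G=22  H=11
Turnaround = completion − arrival: A=57, B=32, C=21, D=50, E=5, F=41, G=22, H=11
Total turnaround = 57 + 32 + 21 + 50 + 5 + 41 + 22 + 11 = 239

239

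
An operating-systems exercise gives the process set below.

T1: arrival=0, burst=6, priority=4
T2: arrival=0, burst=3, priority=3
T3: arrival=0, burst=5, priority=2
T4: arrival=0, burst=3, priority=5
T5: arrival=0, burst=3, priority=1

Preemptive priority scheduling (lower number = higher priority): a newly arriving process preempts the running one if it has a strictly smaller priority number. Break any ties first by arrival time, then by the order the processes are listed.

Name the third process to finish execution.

T2

Schedule: | T5 0-3 | T3 3-8 | T2 8-11 | T1 11-17 | T4 17-20 |
Completion: T1=17  T2=11  T3=8  T4=20  T5=3
Turnaround (C−A): T1=17  T2=11  T3=8  T4=20  T5=3
Finish order: T5 → T3 → T2 → T1 → T4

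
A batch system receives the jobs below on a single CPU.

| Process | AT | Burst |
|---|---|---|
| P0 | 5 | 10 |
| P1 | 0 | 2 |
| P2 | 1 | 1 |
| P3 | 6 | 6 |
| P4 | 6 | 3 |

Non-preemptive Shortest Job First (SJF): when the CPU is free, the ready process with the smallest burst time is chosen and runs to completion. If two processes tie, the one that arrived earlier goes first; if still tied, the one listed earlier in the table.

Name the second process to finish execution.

P2

Schedule: | P1 0-2 | P2 2-3 | idle 3-5 | P0 5-15 | P4 15-18 | P3 18-24 |
Completion: P0=15  P1=2  P2=3  P3=24  P4=18
Finish order: P1 → P2 → P0 → P4 → P3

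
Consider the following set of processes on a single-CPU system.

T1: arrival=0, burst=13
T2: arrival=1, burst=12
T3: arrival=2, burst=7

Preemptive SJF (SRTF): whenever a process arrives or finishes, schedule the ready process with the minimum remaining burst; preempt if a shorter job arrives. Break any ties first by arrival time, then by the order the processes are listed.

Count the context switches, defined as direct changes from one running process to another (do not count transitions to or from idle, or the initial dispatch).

3

Gantt: | T1 0-2 | T3 2-9 | T1 9-20 | T2 20-32 |
Completion: T1=20  T2=32  T3=9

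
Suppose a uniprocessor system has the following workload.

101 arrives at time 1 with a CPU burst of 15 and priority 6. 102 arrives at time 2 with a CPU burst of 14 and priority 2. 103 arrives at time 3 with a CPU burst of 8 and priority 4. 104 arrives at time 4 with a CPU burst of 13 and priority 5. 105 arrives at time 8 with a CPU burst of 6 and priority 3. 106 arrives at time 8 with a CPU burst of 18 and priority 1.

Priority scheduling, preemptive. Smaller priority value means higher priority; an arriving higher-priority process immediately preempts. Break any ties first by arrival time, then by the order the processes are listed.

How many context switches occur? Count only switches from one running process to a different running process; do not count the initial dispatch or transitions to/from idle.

Schedule: | idle 0-1 | 101 1-2 | 102 2-8 | 106 8-26 | 102 26-34 | 105 34-40 | 103 40-48 | 104 48-61 | 101 61-75 |
Completion: 101=75  102=34  103=48  104=61  105=40  106=26
Turnaround (C−A): 101=74  102=32  103=45  104=57  105=32  106=18

7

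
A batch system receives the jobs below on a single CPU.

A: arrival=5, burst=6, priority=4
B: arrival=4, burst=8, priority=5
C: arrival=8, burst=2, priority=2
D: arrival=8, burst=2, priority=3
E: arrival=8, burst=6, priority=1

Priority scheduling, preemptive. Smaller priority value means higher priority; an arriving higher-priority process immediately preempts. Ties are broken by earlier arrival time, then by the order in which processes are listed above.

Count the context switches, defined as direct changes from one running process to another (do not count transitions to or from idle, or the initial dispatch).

Gantt: | idle 0-4 | B 4-5 | A 5-8 | E 8-14 | C 14-16 | D 16-18 | A 18-21 | B 21-28 |
Completion: A=21  B=28  C=16  D=18  E=14

6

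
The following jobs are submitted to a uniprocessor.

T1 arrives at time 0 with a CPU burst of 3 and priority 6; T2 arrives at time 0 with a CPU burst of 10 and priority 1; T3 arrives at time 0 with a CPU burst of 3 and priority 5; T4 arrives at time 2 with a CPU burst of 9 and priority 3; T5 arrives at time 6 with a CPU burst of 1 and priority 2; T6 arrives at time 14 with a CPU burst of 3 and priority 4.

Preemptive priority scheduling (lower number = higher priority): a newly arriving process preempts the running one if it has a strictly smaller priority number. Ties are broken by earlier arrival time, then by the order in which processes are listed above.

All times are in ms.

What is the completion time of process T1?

Schedule: | T2 0-10 | T5 10-11 | T4 11-20 | T6 20-23 | T3 23-26 | T1 26-29 |
Completion: T1=29  T2=10  T3=26  T4=20  T5=11  T6=23

29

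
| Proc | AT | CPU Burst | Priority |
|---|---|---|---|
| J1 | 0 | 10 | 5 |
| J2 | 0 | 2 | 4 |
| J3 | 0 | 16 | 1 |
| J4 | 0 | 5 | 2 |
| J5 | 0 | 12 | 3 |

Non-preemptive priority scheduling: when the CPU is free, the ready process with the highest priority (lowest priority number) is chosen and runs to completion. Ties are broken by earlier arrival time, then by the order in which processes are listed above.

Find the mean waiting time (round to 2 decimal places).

21.00

Gantt: | J3 0-16 | J4 16-21 | J5 21-33 | J2 33-35 | J1 35-45 |
Completion: J1=45  J2=35  J3=16  J4=21  J5=33
Turnaround (C−A): J1=45  J2=35  J3=16  J4=21  J5=33
Waiting times: J1=35, J2=33, J3=0, J4=16, J5=21
Average waiting = (35+33+0+16+21) / 5 = 105/5 = 21.00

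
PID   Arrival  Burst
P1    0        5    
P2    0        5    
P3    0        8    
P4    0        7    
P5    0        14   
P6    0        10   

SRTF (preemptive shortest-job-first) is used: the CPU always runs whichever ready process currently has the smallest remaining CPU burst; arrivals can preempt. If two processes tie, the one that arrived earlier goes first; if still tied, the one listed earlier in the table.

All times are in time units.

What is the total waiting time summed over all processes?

92

Schedule: | P1 0-5 | P2 5-10 | P4 10-17 | P3 17-25 | P6 25-35 | P5 35-49 |
Completion: P1=5  P2=10  P3=25  P4=17  P5=49  P6=35
Waiting = turnaround − burst: P1=0, P2=5, P3=17, P4=10, P5=35, P6=25
Total waiting = 0 + 5 + 17 + 10 + 35 + 25 = 92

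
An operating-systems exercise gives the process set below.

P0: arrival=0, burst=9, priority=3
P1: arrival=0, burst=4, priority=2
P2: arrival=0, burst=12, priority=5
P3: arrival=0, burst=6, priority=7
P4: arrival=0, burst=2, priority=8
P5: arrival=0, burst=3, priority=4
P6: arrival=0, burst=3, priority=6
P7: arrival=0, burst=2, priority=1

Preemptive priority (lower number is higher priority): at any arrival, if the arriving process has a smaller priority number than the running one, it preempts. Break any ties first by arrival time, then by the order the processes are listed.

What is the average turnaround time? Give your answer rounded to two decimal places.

23.00

Gantt: | P7 0-2 | P1 2-6 | P0 6-15 | P5 15-18 | P2 18-30 | P6 30-33 | P3 33-39 | P4 39-41 |
Completion: P0=15  P1=6  P2=30  P3=39  P4=41  P5=18  P6=33  P7=2
Turnaround (C−A): P0=15  P1=6  P2=30  P3=39  P4=41  P5=18  P6=33  P7=2
Turnaround times: P0=15, P1=6, P2=30, P3=39, P4=41, P5=18, P6=33, P7=2
Average turnaround = (15+6+30+39+41+18+33+2) / 8 = 184/8 = 23.00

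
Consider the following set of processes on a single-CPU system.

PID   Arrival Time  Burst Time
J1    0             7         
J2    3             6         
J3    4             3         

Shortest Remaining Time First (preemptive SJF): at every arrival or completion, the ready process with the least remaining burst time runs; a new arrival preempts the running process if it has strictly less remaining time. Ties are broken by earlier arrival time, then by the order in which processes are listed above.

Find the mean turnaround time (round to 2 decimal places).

8.67

Timeline: | J1 0-7 | J3 7-10 | J2 10-16 |
Completion: J1=7  J2=16  J3=10
Turnaround times: J1=7, J2=13, J3=6
Average turnaround = (7+13+6) / 3 = 26/3 = 8.67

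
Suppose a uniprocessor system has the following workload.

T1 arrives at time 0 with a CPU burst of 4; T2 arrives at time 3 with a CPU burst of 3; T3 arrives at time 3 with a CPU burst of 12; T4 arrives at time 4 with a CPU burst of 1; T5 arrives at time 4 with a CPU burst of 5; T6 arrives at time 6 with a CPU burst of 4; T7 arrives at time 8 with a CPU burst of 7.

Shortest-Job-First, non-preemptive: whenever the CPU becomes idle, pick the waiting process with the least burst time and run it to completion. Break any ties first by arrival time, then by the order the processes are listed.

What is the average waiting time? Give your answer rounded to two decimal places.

6.00

Schedule: | T1 0-4 | T4 4-5 | T2 5-8 | T6 8-12 | T5 12-17 | T7 17-24 | T3 24-36 |
Completion: T1=4  T2=8  T3=36  T4=5  T5=17  T6=12  T7=24
Turnaround (C−A): T1=4  T2=5  T3=33  T4=1  T5=13  T6=6  T7=16
Waiting times: T1=0, T2=2, T3=21, T4=0, T5=8, T6=2, T7=9
Average waiting = (0+2+21+0+8+2+9) / 7 = 42/7 = 6.00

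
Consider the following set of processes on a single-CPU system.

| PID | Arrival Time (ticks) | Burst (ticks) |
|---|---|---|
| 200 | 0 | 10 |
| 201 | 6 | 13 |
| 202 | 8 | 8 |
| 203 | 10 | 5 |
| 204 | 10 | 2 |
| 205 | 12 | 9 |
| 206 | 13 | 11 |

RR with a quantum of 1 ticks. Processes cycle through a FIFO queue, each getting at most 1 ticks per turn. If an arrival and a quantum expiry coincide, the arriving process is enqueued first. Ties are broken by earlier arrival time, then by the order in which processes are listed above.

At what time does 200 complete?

Schedule: | 200 0-6 | 201 6-7 | 200 7-8 | 201 8-9 | 202 9-10 | 200 10-11 | 201 11-12 | 203 12-13 | 204 13-14 | 202 14-15 | 200 15-16 | 205 16-17 | 201 17-18 | 206 18-19 | 203 19-20 | 204 20-21 | 202 21-22 | 200 22-23 | 205 23-24 | 201 24-25 | 206 25-26 | 203 26-27 | 202 27-28 | 205 28-29 | 201 29-30 | 206 30-31 | 203 31-32 | 202 32-33 | 205 33-34 | 201 34-35 | 206 35-36 | 203 36-37 | 202 37-38 | 205 38-39 | 201 39-40 | 206 40-41 | 202 41-42 | 205 42-43 | 201 43-44 | 206 44-45 | 202 45-46 | 205 46-47 | 201 47-48 | 206 48-49 | 205 49-50 | 201 50-51 | 206 51-52 | 205 52-53 | 201 53-54 | 206 54-55 | 201 55-56 | 206 56-58 |
Completion: 200=23  201=56  202=46  203=37  204=21  205=53  206=58

23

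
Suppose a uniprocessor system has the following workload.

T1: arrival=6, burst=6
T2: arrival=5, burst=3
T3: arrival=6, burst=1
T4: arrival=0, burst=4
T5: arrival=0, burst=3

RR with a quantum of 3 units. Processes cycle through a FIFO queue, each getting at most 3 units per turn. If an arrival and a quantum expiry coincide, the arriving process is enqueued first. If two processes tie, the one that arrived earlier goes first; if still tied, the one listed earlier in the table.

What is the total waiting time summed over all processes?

Gantt: | T4 0-3 | T5 3-6 | T4 6-7 | T2 7-10 | T1 10-13 | T3 13-14 | T1 14-17 |
Completion: T1=17  T2=10  T3=14  T4=7  T5=6
Waiting = turnaround − burst: T1=5, T2=2, T3=7, T4=3, T5=3
Total waiting = 5 + 2 + 7 + 3 + 3 = 20

20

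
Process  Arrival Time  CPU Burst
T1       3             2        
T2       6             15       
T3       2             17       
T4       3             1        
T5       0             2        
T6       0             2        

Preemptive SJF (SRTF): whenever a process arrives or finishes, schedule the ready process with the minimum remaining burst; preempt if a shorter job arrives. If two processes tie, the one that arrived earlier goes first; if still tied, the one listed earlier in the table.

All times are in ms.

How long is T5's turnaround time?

Schedule: | T5 0-2 | T6 2-4 | T4 4-5 | T1 5-7 | T2 7-22 | T3 22-39 |
Completion: T1=7  T2=22  T3=39  T4=5  T5=2  T6=4
Turnaround(T5) = completion − arrival = 2 − 0 = 2

2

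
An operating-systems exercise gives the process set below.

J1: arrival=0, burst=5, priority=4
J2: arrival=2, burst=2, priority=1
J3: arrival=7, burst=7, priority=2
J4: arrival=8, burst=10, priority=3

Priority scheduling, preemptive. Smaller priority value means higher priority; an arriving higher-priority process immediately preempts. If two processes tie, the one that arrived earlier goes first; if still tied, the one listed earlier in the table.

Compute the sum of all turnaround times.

Timeline: | J1 0-2 | J2 2-4 | J1 4-7 | J3 7-14 | J4 14-24 |
Completion: J1=7  J2=4  J3=14  J4=24
Turnaround (C−A): J1=7  J2=2  J3=7  J4=16
Turnaround = completion − arrival: J1=7, J2=2, J3=7, J4=16
Total turnaround = 7 + 2 + 7 + 16 = 32

32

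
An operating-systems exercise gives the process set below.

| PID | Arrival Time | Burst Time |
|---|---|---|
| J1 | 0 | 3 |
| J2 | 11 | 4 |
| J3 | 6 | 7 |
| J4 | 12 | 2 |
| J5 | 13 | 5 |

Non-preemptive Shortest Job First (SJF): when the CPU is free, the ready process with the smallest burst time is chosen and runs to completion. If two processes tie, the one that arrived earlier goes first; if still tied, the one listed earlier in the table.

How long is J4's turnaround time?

Schedule: | J1 0-3 | idle 3-6 | J3 6-13 | J4 13-15 | J2 15-19 | J5 19-24 |
Completion: J1=3  J2=19  J3=13  J4=15  J5=24
Turnaround(J4) = completion − arrival = 15 − 12 = 3

3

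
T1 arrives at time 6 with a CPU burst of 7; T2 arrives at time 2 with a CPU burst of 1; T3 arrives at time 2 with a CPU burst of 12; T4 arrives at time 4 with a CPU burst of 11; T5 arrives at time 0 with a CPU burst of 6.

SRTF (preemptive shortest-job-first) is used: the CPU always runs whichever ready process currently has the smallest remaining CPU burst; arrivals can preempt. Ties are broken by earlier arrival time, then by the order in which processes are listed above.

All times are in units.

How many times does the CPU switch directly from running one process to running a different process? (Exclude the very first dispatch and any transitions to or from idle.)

Timeline: | T5 0-2 | T2 2-3 | T5 3-7 | T1 7-14 | T4 14-25 | T3 25-37 |
Completion: T1=14  T2=3  T3=37  T4=25  T5=7
Turnaround (C−A): T1=8  T2=1  T3=35  T4=21  T5=7

5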